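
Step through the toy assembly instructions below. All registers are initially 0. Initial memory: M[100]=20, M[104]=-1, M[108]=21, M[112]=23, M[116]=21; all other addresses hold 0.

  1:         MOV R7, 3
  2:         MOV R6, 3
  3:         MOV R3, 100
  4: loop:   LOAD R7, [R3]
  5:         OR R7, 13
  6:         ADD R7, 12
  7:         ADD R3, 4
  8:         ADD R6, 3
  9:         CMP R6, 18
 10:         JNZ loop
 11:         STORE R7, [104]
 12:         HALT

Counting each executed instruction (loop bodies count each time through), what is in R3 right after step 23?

112

after MOV R7, 3: R7=3
after MOV R6, 3: R6=3
after MOV R3, 100: R3=100
after LOAD R7, [R3]: R7=M[100]=20
after OR R7, 13: R7=20|13=29
after ADD R7, 12: R7=29+12=41
after ADD R3, 4: R3=100+4=104
after ADD R6, 3: R6=3+3=6
CMP R6, 18  (cmp 6,18)
JNZ loop: taken
after LOAD R7, [R3]: R7=M[104]=-1
after OR R7, 13: R7=(-1)|13=-1
after ADD R7, 12: R7=(-1)+12=11
after ADD R3, 4: R3=104+4=108
after ADD R6, 3: R6=6+3=9
CMP R6, 18  (cmp 9,18)
JNZ loop: taken
after LOAD R7, [R3]: R7=M[108]=21
after OR R7, 13: R7=21|13=29
after ADD R7, 12: R7=29+12=41
after ADD R3, 4: R3=108+4=112
after ADD R6, 3: R6=9+3=12
CMP R6, 18  (cmp 12,18)
After step 23: R3 = 112.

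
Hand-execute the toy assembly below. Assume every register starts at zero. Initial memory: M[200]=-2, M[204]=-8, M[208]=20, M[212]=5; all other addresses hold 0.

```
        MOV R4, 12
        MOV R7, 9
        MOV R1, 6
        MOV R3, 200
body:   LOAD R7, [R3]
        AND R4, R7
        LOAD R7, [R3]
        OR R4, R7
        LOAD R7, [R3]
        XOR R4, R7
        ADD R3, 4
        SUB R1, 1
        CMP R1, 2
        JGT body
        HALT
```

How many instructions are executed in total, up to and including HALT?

45

after MOV R4, 12: R4=12
after MOV R7, 9: R7=9
after MOV R1, 6: R1=6
after MOV R3, 200: R3=200
after LOAD R7, [R3]: R7=M[200]=-2
after AND R4, R7: R4=12&(-2)=12
after LOAD R7, [R3]: R7=M[200]=-2
after OR R4, R7: R4=12|(-2)=-2
after LOAD R7, [R3]: R7=M[200]=-2
after XOR R4, R7: R4=(-2)^(-2)=0
after ADD R3, 4: R3=200+4=204
after SUB R1, 1: R1=6-1=5
CMP R1, 2  (cmp 5,2)
JGT body: taken
after LOAD R7, [R3]: R7=M[204]=-8
after AND R4, R7: R4=0&(-8)=0
after LOAD R7, [R3]: R7=M[204]=-8
after OR R4, R7: R4=0|(-8)=-8
after LOAD R7, [R3]: R7=M[204]=-8
after XOR R4, R7: R4=(-8)^(-8)=0
after ADD R3, 4: R3=204+4=208
after SUB R1, 1: R1=5-1=4
CMP R1, 2  (cmp 4,2)
JGT body: taken
after LOAD R7, [R3]: R7=M[208]=20
after AND R4, R7: R4=0&20=0
after LOAD R7, [R3]: R7=M[208]=20
after OR R4, R7: R4=0|20=20
after LOAD R7, [R3]: R7=M[208]=20
after XOR R4, R7: R4=20^20=0
after ADD R3, 4: R3=208+4=212
after SUB R1, 1: R1=4-1=3
CMP R1, 2  (cmp 3,2)
JGT body: taken
after LOAD R7, [R3]: R7=M[212]=5
after AND R4, R7: R4=0&5=0
after LOAD R7, [R3]: R7=M[212]=5
after OR R4, R7: R4=0|5=5
after LOAD R7, [R3]: R7=M[212]=5
after XOR R4, R7: R4=5^5=0
after ADD R3, 4: R3=212+4=216
after SUB R1, 1: R1=3-1=2
CMP R1, 2  (cmp 2,2)
JGT body: not taken
halt.
Total executed instructions: 45.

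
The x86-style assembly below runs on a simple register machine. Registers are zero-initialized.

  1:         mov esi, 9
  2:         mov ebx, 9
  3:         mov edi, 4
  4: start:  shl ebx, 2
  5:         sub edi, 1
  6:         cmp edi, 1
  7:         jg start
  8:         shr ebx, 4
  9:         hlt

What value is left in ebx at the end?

after mov esi, 9: esi=9
after mov ebx, 9: ebx=9
after mov edi, 4: edi=4
after shl ebx, 2: ebx=9<<2=36
after sub edi, 1: edi=4-1=3
cmp edi, 1  (cmp 3,1)
jg start: taken
after shl ebx, 2: ebx=36<<2=144
after sub edi, 1: edi=3-1=2
cmp edi, 1  (cmp 2,1)
jg start: taken
after shl ebx, 2: ebx=144<<2=576
after sub edi, 1: edi=2-1=1
cmp edi, 1  (cmp 1,1)
jg start: not taken
after shr ebx, 4: ebx=576>>4=36
halt.

36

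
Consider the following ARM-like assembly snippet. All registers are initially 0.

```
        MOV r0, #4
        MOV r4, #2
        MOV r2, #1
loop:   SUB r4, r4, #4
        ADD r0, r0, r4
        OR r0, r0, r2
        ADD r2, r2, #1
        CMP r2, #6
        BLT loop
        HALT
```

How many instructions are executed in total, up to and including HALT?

34

r0=4
r4=2
r2=1
r4=2-4=-2
r0=4+(-2)=2
r0=2|1=3
r2=1+1=2
CMP r2, #6  (cmp 2,6)
BLT loop: taken
r4=(-2)-4=-6
r0=3+(-6)=-3
r0=(-3)|2=-1
r2=2+1=3
CMP r2, #6  (cmp 3,6)
BLT loop: taken
r4=(-6)-4=-10
r0=(-1)+(-10)=-11
r0=(-11)|3=-9
r2=3+1=4
CMP r2, #6  (cmp 4,6)
BLT loop: taken
r4=(-10)-4=-14
r0=(-9)+(-14)=-23
r0=(-23)|4=-19
r2=4+1=5
CMP r2, #6  (cmp 5,6)
BLT loop: taken
r4=(-14)-4=-18
r0=(-19)+(-18)=-37
r0=(-37)|5=-33
r2=5+1=6
CMP r2, #6  (cmp 6,6)
BLT loop: not taken
halt.
Total executed instructions: 34.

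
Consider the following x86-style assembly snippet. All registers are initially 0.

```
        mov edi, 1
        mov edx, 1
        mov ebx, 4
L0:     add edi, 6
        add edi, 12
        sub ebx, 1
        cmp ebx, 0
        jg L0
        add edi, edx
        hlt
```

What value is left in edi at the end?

74

mov edi, 1 → edi=1
mov edx, 1 → edx=1
mov ebx, 4 → ebx=4
add edi, 6 → edi=1+6=7
add edi, 12 → edi=7+12=19
sub ebx, 1 → ebx=4-1=3
cmp ebx, 0  (cmp 3,0)
jg L0: taken
add edi, 6 → edi=19+6=25
add edi, 12 → edi=25+12=37
sub ebx, 1 → ebx=3-1=2
cmp ebx, 0  (cmp 2,0)
jg L0: taken
add edi, 6 → edi=37+6=43
add edi, 12 → edi=43+12=55
sub ebx, 1 → ebx=2-1=1
cmp ebx, 0  (cmp 1,0)
jg L0: taken
add edi, 6 → edi=55+6=61
add edi, 12 → edi=61+12=73
sub ebx, 1 → ebx=1-1=0
cmp ebx, 0  (cmp 0,0)
jg L0: not taken
add edi, edx → edi=73+1=74
halt.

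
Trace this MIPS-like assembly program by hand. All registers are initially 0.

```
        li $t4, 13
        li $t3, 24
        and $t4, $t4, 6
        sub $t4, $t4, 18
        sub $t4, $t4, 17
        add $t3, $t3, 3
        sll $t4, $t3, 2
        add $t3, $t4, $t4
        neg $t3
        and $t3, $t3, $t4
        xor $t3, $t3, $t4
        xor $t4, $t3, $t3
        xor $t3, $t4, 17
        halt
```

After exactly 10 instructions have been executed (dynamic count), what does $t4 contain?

108

$t4=13
$t3=24
$t4=13&6=4
$t4=4-18=-14
$t4=(-14)-17=-31
$t3=24+3=27
$t4=27<<2=108
$t3=108+108=216
$t3=-(216)=-216
$t3=(-216)&108=40
After step 10: $t4 = 108.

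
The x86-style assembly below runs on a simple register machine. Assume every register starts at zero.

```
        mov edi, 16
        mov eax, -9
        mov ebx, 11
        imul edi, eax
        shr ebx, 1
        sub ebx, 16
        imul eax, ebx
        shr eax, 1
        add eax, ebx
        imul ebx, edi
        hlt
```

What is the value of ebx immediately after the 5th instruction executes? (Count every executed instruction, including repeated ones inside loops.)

5

edi=16
eax=-9
ebx=11
edi=16*(-9)=-144
ebx=11>>1=5
After step 5: ebx = 5.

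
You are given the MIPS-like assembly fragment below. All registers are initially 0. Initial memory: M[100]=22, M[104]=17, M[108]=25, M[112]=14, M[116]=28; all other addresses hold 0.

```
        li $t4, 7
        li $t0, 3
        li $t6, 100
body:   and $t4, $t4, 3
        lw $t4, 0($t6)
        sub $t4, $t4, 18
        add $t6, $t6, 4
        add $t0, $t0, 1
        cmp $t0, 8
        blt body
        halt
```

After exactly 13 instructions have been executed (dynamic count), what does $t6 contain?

li $t4, 7 → $t4=7
li $t0, 3 → $t0=3
li $t6, 100 → $t6=100
and $t4, $t4, 3 → $t4=7&3=3
lw $t4, 0($t6) → $t4=M[100]=22
sub $t4, $t4, 18 → $t4=22-18=4
add $t6, $t6, 4 → $t6=100+4=104
add $t0, $t0, 1 → $t0=3+1=4
cmp $t0, 8  (cmp 4,8)
blt body: taken
and $t4, $t4, 3 → $t4=4&3=0
lw $t4, 0($t6) → $t4=M[104]=17
sub $t4, $t4, 18 → $t4=17-18=-1
After step 13: $t6 = 104.

104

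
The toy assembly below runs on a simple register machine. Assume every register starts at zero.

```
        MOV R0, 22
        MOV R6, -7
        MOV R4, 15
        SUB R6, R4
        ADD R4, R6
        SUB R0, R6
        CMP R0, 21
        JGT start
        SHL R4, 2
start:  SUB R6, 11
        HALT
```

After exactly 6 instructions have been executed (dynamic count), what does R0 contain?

MOV R0, 22 → R0=22
MOV R6, -7 → R6=-7
MOV R4, 15 → R4=15
SUB R6, R4 → R6=(-7)-15=-22
ADD R4, R6 → R4=15+(-22)=-7
SUB R0, R6 → R0=22-(-22)=44
After step 6: R0 = 44.

44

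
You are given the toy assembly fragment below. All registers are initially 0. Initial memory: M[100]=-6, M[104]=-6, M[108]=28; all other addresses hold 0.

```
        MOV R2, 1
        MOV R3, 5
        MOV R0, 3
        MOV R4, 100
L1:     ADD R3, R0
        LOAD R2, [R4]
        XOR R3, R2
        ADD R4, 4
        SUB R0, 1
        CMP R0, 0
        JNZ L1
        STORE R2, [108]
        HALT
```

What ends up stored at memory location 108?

after MOV R2, 1: R2=1
after MOV R3, 5: R3=5
after MOV R0, 3: R0=3
after MOV R4, 100: R4=100
after ADD R3, R0: R3=5+3=8
after LOAD R2, [R4]: R2=M[100]=-6
after XOR R3, R2: R3=8^(-6)=-14
after ADD R4, 4: R4=100+4=104
after SUB R0, 1: R0=3-1=2
CMP R0, 0  (cmp 2,0)
JNZ L1: taken
after ADD R3, R0: R3=(-14)+2=-12
after LOAD R2, [R4]: R2=M[104]=-6
after XOR R3, R2: R3=(-12)^(-6)=14
after ADD R4, 4: R4=104+4=108
after SUB R0, 1: R0=2-1=1
CMP R0, 0  (cmp 1,0)
JNZ L1: taken
after ADD R3, R0: R3=14+1=15
after LOAD R2, [R4]: R2=M[108]=28
after XOR R3, R2: R3=15^28=19
after ADD R4, 4: R4=108+4=112
after SUB R0, 1: R0=1-1=0
CMP R0, 0  (cmp 0,0)
JNZ L1: not taken
STORE R2, [108] → M[108]=28
halt.

28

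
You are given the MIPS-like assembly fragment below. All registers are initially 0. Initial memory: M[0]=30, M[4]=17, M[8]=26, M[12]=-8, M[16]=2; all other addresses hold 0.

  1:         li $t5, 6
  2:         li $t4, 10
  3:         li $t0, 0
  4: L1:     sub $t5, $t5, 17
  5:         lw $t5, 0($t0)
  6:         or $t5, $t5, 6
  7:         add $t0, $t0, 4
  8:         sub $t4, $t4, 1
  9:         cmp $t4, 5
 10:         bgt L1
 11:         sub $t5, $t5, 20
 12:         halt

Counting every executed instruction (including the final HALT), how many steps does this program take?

40

li $t5, 6 → $t5=6
li $t4, 10 → $t4=10
li $t0, 0 → $t0=0
sub $t5, $t5, 17 → $t5=6-17=-11
lw $t5, 0($t0) → $t5=M[0]=30
or $t5, $t5, 6 → $t5=30|6=30
add $t0, $t0, 4 → $t0=0+4=4
sub $t4, $t4, 1 → $t4=10-1=9
cmp $t4, 5  (cmp 9,5)
bgt L1: taken
sub $t5, $t5, 17 → $t5=30-17=13
lw $t5, 0($t0) → $t5=M[4]=17
or $t5, $t5, 6 → $t5=17|6=23
add $t0, $t0, 4 → $t0=4+4=8
sub $t4, $t4, 1 → $t4=9-1=8
cmp $t4, 5  (cmp 8,5)
bgt L1: taken
sub $t5, $t5, 17 → $t5=23-17=6
lw $t5, 0($t0) → $t5=M[8]=26
or $t5, $t5, 6 → $t5=26|6=30
add $t0, $t0, 4 → $t0=8+4=12
sub $t4, $t4, 1 → $t4=8-1=7
cmp $t4, 5  (cmp 7,5)
bgt L1: taken
sub $t5, $t5, 17 → $t5=30-17=13
lw $t5, 0($t0) → $t5=M[12]=-8
or $t5, $t5, 6 → $t5=(-8)|6=-2
add $t0, $t0, 4 → $t0=12+4=16
sub $t4, $t4, 1 → $t4=7-1=6
cmp $t4, 5  (cmp 6,5)
bgt L1: taken
sub $t5, $t5, 17 → $t5=(-2)-17=-19
lw $t5, 0($t0) → $t5=M[16]=2
or $t5, $t5, 6 → $t5=2|6=6
add $t0, $t0, 4 → $t0=16+4=20
sub $t4, $t4, 1 → $t4=6-1=5
cmp $t4, 5  (cmp 5,5)
bgt L1: not taken
sub $t5, $t5, 20 → $t5=6-20=-14
halt.
Total executed instructions: 40.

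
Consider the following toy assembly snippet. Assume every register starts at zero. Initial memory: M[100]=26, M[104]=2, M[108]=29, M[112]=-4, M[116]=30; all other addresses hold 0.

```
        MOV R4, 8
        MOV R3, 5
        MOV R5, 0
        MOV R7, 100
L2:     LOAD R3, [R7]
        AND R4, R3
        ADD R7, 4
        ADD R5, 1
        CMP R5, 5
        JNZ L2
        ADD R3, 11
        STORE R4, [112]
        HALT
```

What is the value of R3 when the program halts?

MOV R4, 8 → R4=8
MOV R3, 5 → R3=5
MOV R5, 0 → R5=0
MOV R7, 100 → R7=100
LOAD R3, [R7] → R3=M[100]=26
AND R4, R3 → R4=8&26=8
ADD R7, 4 → R7=100+4=104
ADD R5, 1 → R5=0+1=1
CMP R5, 5  (cmp 1,5)
JNZ L2: taken
LOAD R3, [R7] → R3=M[104]=2
AND R4, R3 → R4=8&2=0
ADD R7, 4 → R7=104+4=108
ADD R5, 1 → R5=1+1=2
CMP R5, 5  (cmp 2,5)
JNZ L2: taken
LOAD R3, [R7] → R3=M[108]=29
AND R4, R3 → R4=0&29=0
ADD R7, 4 → R7=108+4=112
ADD R5, 1 → R5=2+1=3
CMP R5, 5  (cmp 3,5)
JNZ L2: taken
LOAD R3, [R7] → R3=M[112]=-4
AND R4, R3 → R4=0&(-4)=0
ADD R7, 4 → R7=112+4=116
ADD R5, 1 → R5=3+1=4
CMP R5, 5  (cmp 4,5)
JNZ L2: taken
LOAD R3, [R7] → R3=M[116]=30
AND R4, R3 → R4=0&30=0
ADD R7, 4 → R7=116+4=120
ADD R5, 1 → R5=4+1=5
CMP R5, 5  (cmp 5,5)
JNZ L2: not taken
ADD R3, 11 → R3=30+11=41
STORE R4, [112] → M[112]=0
halt.

41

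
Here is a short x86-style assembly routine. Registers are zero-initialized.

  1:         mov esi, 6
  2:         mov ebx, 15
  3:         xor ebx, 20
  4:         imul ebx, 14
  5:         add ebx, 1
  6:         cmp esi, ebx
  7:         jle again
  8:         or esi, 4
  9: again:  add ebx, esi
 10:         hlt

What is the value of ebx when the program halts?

mov esi, 6 → esi=6
mov ebx, 15 → ebx=15
xor ebx, 20 → ebx=15^20=27
imul ebx, 14 → ebx=27*14=378
add ebx, 1 → ebx=378+1=379
cmp esi, ebx  (cmp 6,379)
jle again: taken
add ebx, esi → ebx=379+6=385
halt.

385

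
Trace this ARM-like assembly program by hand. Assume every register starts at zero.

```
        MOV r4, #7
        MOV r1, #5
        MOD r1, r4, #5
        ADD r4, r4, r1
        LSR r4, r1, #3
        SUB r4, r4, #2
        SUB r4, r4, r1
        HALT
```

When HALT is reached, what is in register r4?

after MOV r4, #7: r4=7
after MOV r1, #5: r1=5
after MOD r1, r4, #5: r1=7%5=2
after ADD r4, r4, r1: r4=7+2=9
after LSR r4, r1, #3: r4=2>>3=0
after SUB r4, r4, #2: r4=0-2=-2
after SUB r4, r4, r1: r4=(-2)-2=-4
halt.

-4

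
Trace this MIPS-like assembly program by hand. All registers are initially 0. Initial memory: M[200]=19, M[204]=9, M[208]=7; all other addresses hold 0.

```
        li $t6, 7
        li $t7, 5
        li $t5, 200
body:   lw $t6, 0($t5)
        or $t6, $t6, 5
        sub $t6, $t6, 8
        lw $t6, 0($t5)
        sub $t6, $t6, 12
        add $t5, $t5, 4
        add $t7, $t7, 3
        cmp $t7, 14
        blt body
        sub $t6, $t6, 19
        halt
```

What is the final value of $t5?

li $t6, 7 → $t6=7
li $t7, 5 → $t7=5
li $t5, 200 → $t5=200
lw $t6, 0($t5) → $t6=M[200]=19
or $t6, $t6, 5 → $t6=19|5=23
sub $t6, $t6, 8 → $t6=23-8=15
lw $t6, 0($t5) → $t6=M[200]=19
sub $t6, $t6, 12 → $t6=19-12=7
add $t5, $t5, 4 → $t5=200+4=204
add $t7, $t7, 3 → $t7=5+3=8
cmp $t7, 14  (cmp 8,14)
blt body: taken
lw $t6, 0($t5) → $t6=M[204]=9
or $t6, $t6, 5 → $t6=9|5=13
sub $t6, $t6, 8 → $t6=13-8=5
lw $t6, 0($t5) → $t6=M[204]=9
sub $t6, $t6, 12 → $t6=9-12=-3
add $t5, $t5, 4 → $t5=204+4=208
add $t7, $t7, 3 → $t7=8+3=11
cmp $t7, 14  (cmp 11,14)
blt body: taken
lw $t6, 0($t5) → $t6=M[208]=7
or $t6, $t6, 5 → $t6=7|5=7
sub $t6, $t6, 8 → $t6=7-8=-1
lw $t6, 0($t5) → $t6=M[208]=7
sub $t6, $t6, 12 → $t6=7-12=-5
add $t5, $t5, 4 → $t5=208+4=212
add $t7, $t7, 3 → $t7=11+3=14
cmp $t7, 14  (cmp 14,14)
blt body: not taken
sub $t6, $t6, 19 → $t6=(-5)-19=-24
halt.

212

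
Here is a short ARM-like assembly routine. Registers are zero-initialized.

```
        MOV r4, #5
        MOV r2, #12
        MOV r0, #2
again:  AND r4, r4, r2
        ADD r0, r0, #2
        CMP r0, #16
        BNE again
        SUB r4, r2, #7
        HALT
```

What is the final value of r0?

16

r4=5
r2=12
r0=2
r4=5&12=4
r0=2+2=4
CMP r0, #16  (cmp 4,16)
BNE again: taken
r4=4&12=4
r0=4+2=6
CMP r0, #16  (cmp 6,16)
BNE again: taken
r4=4&12=4
r0=6+2=8
CMP r0, #16  (cmp 8,16)
BNE again: taken
r4=4&12=4
r0=8+2=10
CMP r0, #16  (cmp 10,16)
BNE again: taken
r4=4&12=4
r0=10+2=12
CMP r0, #16  (cmp 12,16)
BNE again: taken
r4=4&12=4
r0=12+2=14
CMP r0, #16  (cmp 14,16)
BNE again: taken
r4=4&12=4
r0=14+2=16
CMP r0, #16  (cmp 16,16)
BNE again: not taken
r4=12-7=5
halt.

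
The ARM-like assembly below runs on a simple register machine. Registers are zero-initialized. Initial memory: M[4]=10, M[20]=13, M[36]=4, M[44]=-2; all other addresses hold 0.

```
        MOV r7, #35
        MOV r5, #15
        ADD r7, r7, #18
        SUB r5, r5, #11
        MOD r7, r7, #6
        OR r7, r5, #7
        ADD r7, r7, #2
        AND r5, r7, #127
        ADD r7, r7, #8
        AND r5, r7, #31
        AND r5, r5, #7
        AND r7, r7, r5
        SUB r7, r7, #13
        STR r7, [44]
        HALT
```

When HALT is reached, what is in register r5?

r7=35
r5=15
r7=35+18=53
r5=15-11=4
r7=53%6=5
r7=4|7=7
r7=7+2=9
r5=9&127=9
r7=9+8=17
r5=17&31=17
r5=17&7=1
r7=17&1=1
r7=1-13=-12
STR r7, [44] → M[44]=-12
halt.

1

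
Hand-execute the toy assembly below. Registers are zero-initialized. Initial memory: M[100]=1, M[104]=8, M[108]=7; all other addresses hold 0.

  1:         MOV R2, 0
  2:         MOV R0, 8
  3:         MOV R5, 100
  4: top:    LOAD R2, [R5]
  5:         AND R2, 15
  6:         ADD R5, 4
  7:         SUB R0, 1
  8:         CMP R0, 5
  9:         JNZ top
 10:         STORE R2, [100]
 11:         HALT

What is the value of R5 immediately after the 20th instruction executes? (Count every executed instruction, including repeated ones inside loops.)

112

after MOV R2, 0: R2=0
after MOV R0, 8: R0=8
after MOV R5, 100: R5=100
after LOAD R2, [R5]: R2=M[100]=1
after AND R2, 15: R2=1&15=1
after ADD R5, 4: R5=100+4=104
after SUB R0, 1: R0=8-1=7
CMP R0, 5  (cmp 7,5)
JNZ top: taken
after LOAD R2, [R5]: R2=M[104]=8
after AND R2, 15: R2=8&15=8
after ADD R5, 4: R5=104+4=108
after SUB R0, 1: R0=7-1=6
CMP R0, 5  (cmp 6,5)
JNZ top: taken
after LOAD R2, [R5]: R2=M[108]=7
after AND R2, 15: R2=7&15=7
after ADD R5, 4: R5=108+4=112
after SUB R0, 1: R0=6-1=5
CMP R0, 5  (cmp 5,5)
After step 20: R5 = 112.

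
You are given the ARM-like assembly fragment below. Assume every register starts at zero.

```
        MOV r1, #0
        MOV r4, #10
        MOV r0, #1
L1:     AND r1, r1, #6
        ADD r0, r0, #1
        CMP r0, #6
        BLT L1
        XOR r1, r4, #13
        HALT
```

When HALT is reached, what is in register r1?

after MOV r1, #0: r1=0
after MOV r4, #10: r4=10
after MOV r0, #1: r0=1
after AND r1, r1, #6: r1=0&6=0
after ADD r0, r0, #1: r0=1+1=2
CMP r0, #6  (cmp 2,6)
BLT L1: taken
after AND r1, r1, #6: r1=0&6=0
after ADD r0, r0, #1: r0=2+1=3
CMP r0, #6  (cmp 3,6)
BLT L1: taken
after AND r1, r1, #6: r1=0&6=0
after ADD r0, r0, #1: r0=3+1=4
CMP r0, #6  (cmp 4,6)
BLT L1: taken
after AND r1, r1, #6: r1=0&6=0
after ADD r0, r0, #1: r0=4+1=5
CMP r0, #6  (cmp 5,6)
BLT L1: taken
after AND r1, r1, #6: r1=0&6=0
after ADD r0, r0, #1: r0=5+1=6
CMP r0, #6  (cmp 6,6)
BLT L1: not taken
after XOR r1, r4, #13: r1=10^13=7
halt.

7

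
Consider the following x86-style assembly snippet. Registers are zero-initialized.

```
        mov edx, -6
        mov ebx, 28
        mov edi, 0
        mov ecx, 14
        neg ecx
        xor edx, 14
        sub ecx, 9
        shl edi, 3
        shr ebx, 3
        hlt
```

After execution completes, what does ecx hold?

mov edx, -6 → edx=-6
mov ebx, 28 → ebx=28
mov edi, 0 → edi=0
mov ecx, 14 → ecx=14
neg ecx → ecx=-(14)=-14
xor edx, 14 → edx=(-6)^14=-12
sub ecx, 9 → ecx=(-14)-9=-23
shl edi, 3 → edi=0<<3=0
shr ebx, 3 → ebx=28>>3=3
halt.

-23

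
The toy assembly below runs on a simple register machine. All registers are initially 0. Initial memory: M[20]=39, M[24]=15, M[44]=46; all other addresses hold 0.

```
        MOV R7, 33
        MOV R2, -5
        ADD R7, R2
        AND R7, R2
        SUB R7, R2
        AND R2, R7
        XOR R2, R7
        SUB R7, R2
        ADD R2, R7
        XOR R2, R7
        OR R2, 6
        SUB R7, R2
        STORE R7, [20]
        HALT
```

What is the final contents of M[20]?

19

after MOV R7, 33: R7=33
after MOV R2, -5: R2=-5
after ADD R7, R2: R7=33+(-5)=28
after AND R7, R2: R7=28&(-5)=24
after SUB R7, R2: R7=24-(-5)=29
after AND R2, R7: R2=(-5)&29=25
after XOR R2, R7: R2=25^29=4
after SUB R7, R2: R7=29-4=25
after ADD R2, R7: R2=4+25=29
after XOR R2, R7: R2=29^25=4
after OR R2, 6: R2=4|6=6
after SUB R7, R2: R7=25-6=19
STORE R7, [20] → M[20]=19
halt.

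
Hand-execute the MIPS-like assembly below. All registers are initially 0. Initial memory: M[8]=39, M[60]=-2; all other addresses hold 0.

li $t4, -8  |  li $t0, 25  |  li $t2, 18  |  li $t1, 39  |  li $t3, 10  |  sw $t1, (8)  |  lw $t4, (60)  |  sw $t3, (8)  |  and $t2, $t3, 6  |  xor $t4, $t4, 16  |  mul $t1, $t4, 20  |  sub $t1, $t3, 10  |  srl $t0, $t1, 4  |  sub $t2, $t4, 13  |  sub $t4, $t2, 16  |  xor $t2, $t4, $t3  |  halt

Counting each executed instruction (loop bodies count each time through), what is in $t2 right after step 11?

2

li $t4, -8 → $t4=-8
li $t0, 25 → $t0=25
li $t2, 18 → $t2=18
li $t1, 39 → $t1=39
li $t3, 10 → $t3=10
sw $t1, (8) → M[8]=39
lw $t4, (60) → $t4=M[60]=-2
sw $t3, (8) → M[8]=10
and $t2, $t3, 6 → $t2=10&6=2
xor $t4, $t4, 16 → $t4=(-2)^16=-18
mul $t1, $t4, 20 → $t1=(-18)*20=-360
After step 11: $t2 = 2.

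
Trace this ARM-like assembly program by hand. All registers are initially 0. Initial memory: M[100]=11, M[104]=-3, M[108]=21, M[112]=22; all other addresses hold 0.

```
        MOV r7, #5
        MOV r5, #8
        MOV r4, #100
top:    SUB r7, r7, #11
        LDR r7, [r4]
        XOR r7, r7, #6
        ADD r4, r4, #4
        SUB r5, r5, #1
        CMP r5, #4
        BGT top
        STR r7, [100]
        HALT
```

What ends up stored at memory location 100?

after MOV r7, #5: r7=5
after MOV r5, #8: r5=8
after MOV r4, #100: r4=100
after SUB r7, r7, #11: r7=5-11=-6
after LDR r7, [r4]: r7=M[100]=11
after XOR r7, r7, #6: r7=11^6=13
after ADD r4, r4, #4: r4=100+4=104
after SUB r5, r5, #1: r5=8-1=7
CMP r5, #4  (cmp 7,4)
BGT top: taken
after SUB r7, r7, #11: r7=13-11=2
after LDR r7, [r4]: r7=M[104]=-3
after XOR r7, r7, #6: r7=(-3)^6=-5
after ADD r4, r4, #4: r4=104+4=108
after SUB r5, r5, #1: r5=7-1=6
CMP r5, #4  (cmp 6,4)
BGT top: taken
after SUB r7, r7, #11: r7=(-5)-11=-16
after LDR r7, [r4]: r7=M[108]=21
after XOR r7, r7, #6: r7=21^6=19
after ADD r4, r4, #4: r4=108+4=112
after SUB r5, r5, #1: r5=6-1=5
CMP r5, #4  (cmp 5,4)
BGT top: taken
after SUB r7, r7, #11: r7=19-11=8
after LDR r7, [r4]: r7=M[112]=22
after XOR r7, r7, #6: r7=22^6=16
after ADD r4, r4, #4: r4=112+4=116
after SUB r5, r5, #1: r5=5-1=4
CMP r5, #4  (cmp 4,4)
BGT top: not taken
STR r7, [100] → M[100]=16
halt.

16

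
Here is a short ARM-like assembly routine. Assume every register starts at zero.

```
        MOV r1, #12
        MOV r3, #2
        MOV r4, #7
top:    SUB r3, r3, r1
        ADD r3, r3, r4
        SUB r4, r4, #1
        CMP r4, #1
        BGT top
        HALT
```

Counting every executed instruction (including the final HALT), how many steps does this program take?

r1=12
r3=2
r4=7
r3=2-12=-10
r3=(-10)+7=-3
r4=7-1=6
CMP r4, #1  (cmp 6,1)
BGT top: taken
r3=(-3)-12=-15
r3=(-15)+6=-9
r4=6-1=5
CMP r4, #1  (cmp 5,1)
BGT top: taken
r3=(-9)-12=-21
r3=(-21)+5=-16
r4=5-1=4
CMP r4, #1  (cmp 4,1)
BGT top: taken
r3=(-16)-12=-28
r3=(-28)+4=-24
r4=4-1=3
CMP r4, #1  (cmp 3,1)
BGT top: taken
r3=(-24)-12=-36
r3=(-36)+3=-33
r4=3-1=2
CMP r4, #1  (cmp 2,1)
BGT top: taken
r3=(-33)-12=-45
r3=(-45)+2=-43
r4=2-1=1
CMP r4, #1  (cmp 1,1)
BGT top: not taken
halt.
Total executed instructions: 34.

34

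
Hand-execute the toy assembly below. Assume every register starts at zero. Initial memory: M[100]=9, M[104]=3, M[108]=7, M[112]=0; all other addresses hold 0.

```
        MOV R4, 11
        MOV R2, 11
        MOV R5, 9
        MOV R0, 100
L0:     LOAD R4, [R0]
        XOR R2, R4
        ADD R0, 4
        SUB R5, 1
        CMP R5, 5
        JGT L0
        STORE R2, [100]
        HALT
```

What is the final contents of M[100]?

6

MOV R4, 11 → R4=11
MOV R2, 11 → R2=11
MOV R5, 9 → R5=9
MOV R0, 100 → R0=100
LOAD R4, [R0] → R4=M[100]=9
XOR R2, R4 → R2=11^9=2
ADD R0, 4 → R0=100+4=104
SUB R5, 1 → R5=9-1=8
CMP R5, 5  (cmp 8,5)
JGT L0: taken
LOAD R4, [R0] → R4=M[104]=3
XOR R2, R4 → R2=2^3=1
ADD R0, 4 → R0=104+4=108
SUB R5, 1 → R5=8-1=7
CMP R5, 5  (cmp 7,5)
JGT L0: taken
LOAD R4, [R0] → R4=M[108]=7
XOR R2, R4 → R2=1^7=6
ADD R0, 4 → R0=108+4=112
SUB R5, 1 → R5=7-1=6
CMP R5, 5  (cmp 6,5)
JGT L0: taken
LOAD R4, [R0] → R4=M[112]=0
XOR R2, R4 → R2=6^0=6
ADD R0, 4 → R0=112+4=116
SUB R5, 1 → R5=6-1=5
CMP R5, 5  (cmp 5,5)
JGT L0: not taken
STORE R2, [100] → M[100]=6
halt.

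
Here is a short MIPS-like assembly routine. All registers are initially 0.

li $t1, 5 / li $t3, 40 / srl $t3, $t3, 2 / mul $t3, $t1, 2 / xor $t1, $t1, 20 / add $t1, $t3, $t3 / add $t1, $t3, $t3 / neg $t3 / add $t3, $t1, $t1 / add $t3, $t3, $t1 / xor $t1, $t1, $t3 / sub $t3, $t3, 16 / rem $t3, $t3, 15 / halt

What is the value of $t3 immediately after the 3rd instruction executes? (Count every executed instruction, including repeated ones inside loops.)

10

li $t1, 5 → $t1=5
li $t3, 40 → $t3=40
srl $t3, $t3, 2 → $t3=40>>2=10
After step 3: $t3 = 10.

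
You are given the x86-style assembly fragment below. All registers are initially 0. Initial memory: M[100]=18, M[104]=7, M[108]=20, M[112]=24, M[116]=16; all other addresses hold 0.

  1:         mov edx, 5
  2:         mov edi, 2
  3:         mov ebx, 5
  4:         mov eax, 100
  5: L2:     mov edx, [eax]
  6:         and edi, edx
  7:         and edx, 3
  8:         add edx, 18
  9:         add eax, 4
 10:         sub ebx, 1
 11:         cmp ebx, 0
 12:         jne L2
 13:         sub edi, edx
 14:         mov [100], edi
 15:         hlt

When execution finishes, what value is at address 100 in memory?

-18

edx=5
edi=2
ebx=5
eax=100
edx=M[100]=18
edi=2&18=2
edx=18&3=2
edx=2+18=20
eax=100+4=104
ebx=5-1=4
cmp ebx, 0  (cmp 4,0)
jne L2: taken
edx=M[104]=7
edi=2&7=2
edx=7&3=3
edx=3+18=21
eax=104+4=108
ebx=4-1=3
cmp ebx, 0  (cmp 3,0)
jne L2: taken
edx=M[108]=20
edi=2&20=0
edx=20&3=0
edx=0+18=18
eax=108+4=112
ebx=3-1=2
cmp ebx, 0  (cmp 2,0)
jne L2: taken
edx=M[112]=24
edi=0&24=0
edx=24&3=0
edx=0+18=18
eax=112+4=116
ebx=2-1=1
cmp ebx, 0  (cmp 1,0)
jne L2: taken
edx=M[116]=16
edi=0&16=0
edx=16&3=0
edx=0+18=18
eax=116+4=120
ebx=1-1=0
cmp ebx, 0  (cmp 0,0)
jne L2: not taken
edi=0-18=-18
mov [100], edi → M[100]=-18
halt.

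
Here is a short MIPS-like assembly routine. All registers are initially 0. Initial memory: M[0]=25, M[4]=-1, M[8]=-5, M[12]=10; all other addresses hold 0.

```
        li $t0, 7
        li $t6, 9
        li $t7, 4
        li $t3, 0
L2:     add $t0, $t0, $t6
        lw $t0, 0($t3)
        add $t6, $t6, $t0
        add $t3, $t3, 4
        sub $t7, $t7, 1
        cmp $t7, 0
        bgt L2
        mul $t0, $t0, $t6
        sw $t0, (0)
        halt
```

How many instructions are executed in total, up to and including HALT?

35

li $t0, 7 → $t0=7
li $t6, 9 → $t6=9
li $t7, 4 → $t7=4
li $t3, 0 → $t3=0
add $t0, $t0, $t6 → $t0=7+9=16
lw $t0, 0($t3) → $t0=M[0]=25
add $t6, $t6, $t0 → $t6=9+25=34
add $t3, $t3, 4 → $t3=0+4=4
sub $t7, $t7, 1 → $t7=4-1=3
cmp $t7, 0  (cmp 3,0)
bgt L2: taken
add $t0, $t0, $t6 → $t0=25+34=59
lw $t0, 0($t3) → $t0=M[4]=-1
add $t6, $t6, $t0 → $t6=34+(-1)=33
add $t3, $t3, 4 → $t3=4+4=8
sub $t7, $t7, 1 → $t7=3-1=2
cmp $t7, 0  (cmp 2,0)
bgt L2: taken
add $t0, $t0, $t6 → $t0=(-1)+33=32
lw $t0, 0($t3) → $t0=M[8]=-5
add $t6, $t6, $t0 → $t6=33+(-5)=28
add $t3, $t3, 4 → $t3=8+4=12
sub $t7, $t7, 1 → $t7=2-1=1
cmp $t7, 0  (cmp 1,0)
bgt L2: taken
add $t0, $t0, $t6 → $t0=(-5)+28=23
lw $t0, 0($t3) → $t0=M[12]=10
add $t6, $t6, $t0 → $t6=28+10=38
add $t3, $t3, 4 → $t3=12+4=16
sub $t7, $t7, 1 → $t7=1-1=0
cmp $t7, 0  (cmp 0,0)
bgt L2: not taken
mul $t0, $t0, $t6 → $t0=10*38=380
sw $t0, (0) → M[0]=380
halt.
Total executed instructions: 35.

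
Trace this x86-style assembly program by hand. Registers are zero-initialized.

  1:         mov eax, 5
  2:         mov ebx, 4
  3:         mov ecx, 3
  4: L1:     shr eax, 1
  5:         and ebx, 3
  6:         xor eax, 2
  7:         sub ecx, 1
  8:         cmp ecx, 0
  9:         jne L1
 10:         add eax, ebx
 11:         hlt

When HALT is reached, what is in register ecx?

after mov eax, 5: eax=5
after mov ebx, 4: ebx=4
after mov ecx, 3: ecx=3
after shr eax, 1: eax=5>>1=2
after and ebx, 3: ebx=4&3=0
after xor eax, 2: eax=2^2=0
after sub ecx, 1: ecx=3-1=2
cmp ecx, 0  (cmp 2,0)
jne L1: taken
after shr eax, 1: eax=0>>1=0
after and ebx, 3: ebx=0&3=0
after xor eax, 2: eax=0^2=2
after sub ecx, 1: ecx=2-1=1
cmp ecx, 0  (cmp 1,0)
jne L1: taken
after shr eax, 1: eax=2>>1=1
after and ebx, 3: ebx=0&3=0
after xor eax, 2: eax=1^2=3
after sub ecx, 1: ecx=1-1=0
cmp ecx, 0  (cmp 0,0)
jne L1: not taken
after add eax, ebx: eax=3+0=3
halt.

0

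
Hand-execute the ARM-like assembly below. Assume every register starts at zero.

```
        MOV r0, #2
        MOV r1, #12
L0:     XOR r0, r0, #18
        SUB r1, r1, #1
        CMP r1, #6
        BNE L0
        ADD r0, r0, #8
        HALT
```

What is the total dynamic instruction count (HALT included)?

r0=2
r1=12
r0=2^18=16
r1=12-1=11
CMP r1, #6  (cmp 11,6)
BNE L0: taken
r0=16^18=2
r1=11-1=10
CMP r1, #6  (cmp 10,6)
BNE L0: taken
r0=2^18=16
r1=10-1=9
CMP r1, #6  (cmp 9,6)
BNE L0: taken
r0=16^18=2
r1=9-1=8
CMP r1, #6  (cmp 8,6)
BNE L0: taken
r0=2^18=16
r1=8-1=7
CMP r1, #6  (cmp 7,6)
BNE L0: taken
r0=16^18=2
r1=7-1=6
CMP r1, #6  (cmp 6,6)
BNE L0: not taken
r0=2+8=10
halt.
Total executed instructions: 28.

28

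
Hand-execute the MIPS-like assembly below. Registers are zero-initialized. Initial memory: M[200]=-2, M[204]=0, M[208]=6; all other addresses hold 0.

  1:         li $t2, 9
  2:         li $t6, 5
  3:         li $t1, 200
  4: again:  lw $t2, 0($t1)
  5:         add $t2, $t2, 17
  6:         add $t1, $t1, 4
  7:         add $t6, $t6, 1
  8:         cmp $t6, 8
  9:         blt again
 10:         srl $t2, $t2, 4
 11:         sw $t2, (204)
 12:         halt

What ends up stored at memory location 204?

1

$t2=9
$t6=5
$t1=200
$t2=M[200]=-2
$t2=(-2)+17=15
$t1=200+4=204
$t6=5+1=6
cmp $t6, 8  (cmp 6,8)
blt again: taken
$t2=M[204]=0
$t2=0+17=17
$t1=204+4=208
$t6=6+1=7
cmp $t6, 8  (cmp 7,8)
blt again: taken
$t2=M[208]=6
$t2=6+17=23
$t1=208+4=212
$t6=7+1=8
cmp $t6, 8  (cmp 8,8)
blt again: not taken
$t2=23>>4=1
sw $t2, (204) → M[204]=1
halt.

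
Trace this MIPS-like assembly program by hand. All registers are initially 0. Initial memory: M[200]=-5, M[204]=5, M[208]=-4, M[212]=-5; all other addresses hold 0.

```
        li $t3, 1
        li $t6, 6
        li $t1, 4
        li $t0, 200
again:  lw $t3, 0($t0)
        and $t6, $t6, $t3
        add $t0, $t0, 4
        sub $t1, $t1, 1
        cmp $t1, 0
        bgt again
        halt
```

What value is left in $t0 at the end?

216

li $t3, 1 → $t3=1
li $t6, 6 → $t6=6
li $t1, 4 → $t1=4
li $t0, 200 → $t0=200
lw $t3, 0($t0) → $t3=M[200]=-5
and $t6, $t6, $t3 → $t6=6&(-5)=2
add $t0, $t0, 4 → $t0=200+4=204
sub $t1, $t1, 1 → $t1=4-1=3
cmp $t1, 0  (cmp 3,0)
bgt again: taken
lw $t3, 0($t0) → $t3=M[204]=5
and $t6, $t6, $t3 → $t6=2&5=0
add $t0, $t0, 4 → $t0=204+4=208
sub $t1, $t1, 1 → $t1=3-1=2
cmp $t1, 0  (cmp 2,0)
bgt again: taken
lw $t3, 0($t0) → $t3=M[208]=-4
and $t6, $t6, $t3 → $t6=0&(-4)=0
add $t0, $t0, 4 → $t0=208+4=212
sub $t1, $t1, 1 → $t1=2-1=1
cmp $t1, 0  (cmp 1,0)
bgt again: taken
lw $t3, 0($t0) → $t3=M[212]=-5
and $t6, $t6, $t3 → $t6=0&(-5)=0
add $t0, $t0, 4 → $t0=212+4=216
sub $t1, $t1, 1 → $t1=1-1=0
cmp $t1, 0  (cmp 0,0)
bgt again: not taken
halt.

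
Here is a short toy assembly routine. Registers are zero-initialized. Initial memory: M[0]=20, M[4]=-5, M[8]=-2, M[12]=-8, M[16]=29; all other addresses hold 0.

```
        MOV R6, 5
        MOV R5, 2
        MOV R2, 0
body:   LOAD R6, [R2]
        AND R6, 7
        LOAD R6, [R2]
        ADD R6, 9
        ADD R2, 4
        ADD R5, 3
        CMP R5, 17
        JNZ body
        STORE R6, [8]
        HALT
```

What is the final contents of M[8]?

38

after MOV R6, 5: R6=5
after MOV R5, 2: R5=2
after MOV R2, 0: R2=0
after LOAD R6, [R2]: R6=M[0]=20
after AND R6, 7: R6=20&7=4
after LOAD R6, [R2]: R6=M[0]=20
after ADD R6, 9: R6=20+9=29
after ADD R2, 4: R2=0+4=4
after ADD R5, 3: R5=2+3=5
CMP R5, 17  (cmp 5,17)
JNZ body: taken
after LOAD R6, [R2]: R6=M[4]=-5
after AND R6, 7: R6=(-5)&7=3
after LOAD R6, [R2]: R6=M[4]=-5
after ADD R6, 9: R6=(-5)+9=4
after ADD R2, 4: R2=4+4=8
after ADD R5, 3: R5=5+3=8
CMP R5, 17  (cmp 8,17)
JNZ body: taken
after LOAD R6, [R2]: R6=M[8]=-2
after AND R6, 7: R6=(-2)&7=6
after LOAD R6, [R2]: R6=M[8]=-2
after ADD R6, 9: R6=(-2)+9=7
after ADD R2, 4: R2=8+4=12
after ADD R5, 3: R5=8+3=11
CMP R5, 17  (cmp 11,17)
JNZ body: taken
after LOAD R6, [R2]: R6=M[12]=-8
after AND R6, 7: R6=(-8)&7=0
after LOAD R6, [R2]: R6=M[12]=-8
after ADD R6, 9: R6=(-8)+9=1
after ADD R2, 4: R2=12+4=16
after ADD R5, 3: R5=11+3=14
CMP R5, 17  (cmp 14,17)
JNZ body: taken
after LOAD R6, [R2]: R6=M[16]=29
after AND R6, 7: R6=29&7=5
after LOAD R6, [R2]: R6=M[16]=29
after ADD R6, 9: R6=29+9=38
after ADD R2, 4: R2=16+4=20
after ADD R5, 3: R5=14+3=17
CMP R5, 17  (cmp 17,17)
JNZ body: not taken
STORE R6, [8] → M[8]=38
halt.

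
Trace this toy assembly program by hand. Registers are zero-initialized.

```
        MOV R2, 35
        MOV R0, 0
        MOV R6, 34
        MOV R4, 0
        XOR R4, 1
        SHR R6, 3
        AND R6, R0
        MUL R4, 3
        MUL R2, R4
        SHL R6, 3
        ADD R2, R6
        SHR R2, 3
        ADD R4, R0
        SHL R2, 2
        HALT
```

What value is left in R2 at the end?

52

MOV R2, 35 → R2=35
MOV R0, 0 → R0=0
MOV R6, 34 → R6=34
MOV R4, 0 → R4=0
XOR R4, 1 → R4=0^1=1
SHR R6, 3 → R6=34>>3=4
AND R6, R0 → R6=4&0=0
MUL R4, 3 → R4=1*3=3
MUL R2, R4 → R2=35*3=105
SHL R6, 3 → R6=0<<3=0
ADD R2, R6 → R2=105+0=105
SHR R2, 3 → R2=105>>3=13
ADD R4, R0 → R4=3+0=3
SHL R2, 2 → R2=13<<2=52
halt.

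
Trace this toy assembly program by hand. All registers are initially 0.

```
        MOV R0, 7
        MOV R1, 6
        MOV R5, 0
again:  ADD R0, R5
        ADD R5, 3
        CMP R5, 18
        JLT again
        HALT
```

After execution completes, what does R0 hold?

R0=7
R1=6
R5=0
R0=7+0=7
R5=0+3=3
CMP R5, 18  (cmp 3,18)
JLT again: taken
R0=7+3=10
R5=3+3=6
CMP R5, 18  (cmp 6,18)
JLT again: taken
R0=10+6=16
R5=6+3=9
CMP R5, 18  (cmp 9,18)
JLT again: taken
R0=16+9=25
R5=9+3=12
CMP R5, 18  (cmp 12,18)
JLT again: taken
R0=25+12=37
R5=12+3=15
CMP R5, 18  (cmp 15,18)
JLT again: taken
R0=37+15=52
R5=15+3=18
CMP R5, 18  (cmp 18,18)
JLT again: not taken
halt.

52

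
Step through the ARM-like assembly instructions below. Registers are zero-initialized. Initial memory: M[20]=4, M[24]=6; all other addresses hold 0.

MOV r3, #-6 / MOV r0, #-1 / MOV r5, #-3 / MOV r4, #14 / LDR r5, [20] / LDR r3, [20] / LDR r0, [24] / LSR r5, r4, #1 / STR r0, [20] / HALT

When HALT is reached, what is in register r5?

MOV r3, #-6 → r3=-6
MOV r0, #-1 → r0=-1
MOV r5, #-3 → r5=-3
MOV r4, #14 → r4=14
LDR r5, [20] → r5=M[20]=4
LDR r3, [20] → r3=M[20]=4
LDR r0, [24] → r0=M[24]=6
LSR r5, r4, #1 → r5=14>>1=7
STR r0, [20] → M[20]=6
halt.

7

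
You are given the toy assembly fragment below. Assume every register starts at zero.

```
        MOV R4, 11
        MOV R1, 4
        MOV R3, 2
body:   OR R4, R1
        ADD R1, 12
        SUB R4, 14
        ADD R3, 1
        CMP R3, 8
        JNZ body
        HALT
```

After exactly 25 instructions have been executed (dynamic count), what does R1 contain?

R4=11
R1=4
R3=2
R4=11|4=15
R1=4+12=16
R4=15-14=1
R3=2+1=3
CMP R3, 8  (cmp 3,8)
JNZ body: taken
R4=1|16=17
R1=16+12=28
R4=17-14=3
R3=3+1=4
CMP R3, 8  (cmp 4,8)
JNZ body: taken
R4=3|28=31
R1=28+12=40
R4=31-14=17
R3=4+1=5
CMP R3, 8  (cmp 5,8)
JNZ body: taken
R4=17|40=57
R1=40+12=52
R4=57-14=43
R3=5+1=6
After step 25: R1 = 52.

52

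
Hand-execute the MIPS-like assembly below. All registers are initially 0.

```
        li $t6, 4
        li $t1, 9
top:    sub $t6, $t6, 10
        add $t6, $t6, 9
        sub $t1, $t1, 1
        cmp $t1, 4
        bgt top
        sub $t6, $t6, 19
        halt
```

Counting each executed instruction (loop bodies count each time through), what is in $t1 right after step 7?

8

li $t6, 4 → $t6=4
li $t1, 9 → $t1=9
sub $t6, $t6, 10 → $t6=4-10=-6
add $t6, $t6, 9 → $t6=(-6)+9=3
sub $t1, $t1, 1 → $t1=9-1=8
cmp $t1, 4  (cmp 8,4)
bgt top: taken
After step 7: $t1 = 8.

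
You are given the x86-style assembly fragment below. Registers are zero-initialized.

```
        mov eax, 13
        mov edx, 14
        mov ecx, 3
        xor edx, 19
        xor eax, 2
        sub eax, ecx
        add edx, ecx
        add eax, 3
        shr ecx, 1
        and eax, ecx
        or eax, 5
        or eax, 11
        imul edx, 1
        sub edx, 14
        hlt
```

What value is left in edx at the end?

18

eax=13
edx=14
ecx=3
edx=14^19=29
eax=13^2=15
eax=15-3=12
edx=29+3=32
eax=12+3=15
ecx=3>>1=1
eax=15&1=1
eax=1|5=5
eax=5|11=15
edx=32*1=32
edx=32-14=18
halt.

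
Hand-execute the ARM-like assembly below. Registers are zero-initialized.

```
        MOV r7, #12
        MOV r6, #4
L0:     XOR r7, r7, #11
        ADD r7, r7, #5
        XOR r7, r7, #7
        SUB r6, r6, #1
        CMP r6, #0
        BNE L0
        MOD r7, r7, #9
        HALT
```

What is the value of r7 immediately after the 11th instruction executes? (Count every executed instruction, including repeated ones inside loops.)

2

MOV r7, #12 → r7=12
MOV r6, #4 → r6=4
XOR r7, r7, #11 → r7=12^11=7
ADD r7, r7, #5 → r7=7+5=12
XOR r7, r7, #7 → r7=12^7=11
SUB r6, r6, #1 → r6=4-1=3
CMP r6, #0  (cmp 3,0)
BNE L0: taken
XOR r7, r7, #11 → r7=11^11=0
ADD r7, r7, #5 → r7=0+5=5
XOR r7, r7, #7 → r7=5^7=2
After step 11: r7 = 2.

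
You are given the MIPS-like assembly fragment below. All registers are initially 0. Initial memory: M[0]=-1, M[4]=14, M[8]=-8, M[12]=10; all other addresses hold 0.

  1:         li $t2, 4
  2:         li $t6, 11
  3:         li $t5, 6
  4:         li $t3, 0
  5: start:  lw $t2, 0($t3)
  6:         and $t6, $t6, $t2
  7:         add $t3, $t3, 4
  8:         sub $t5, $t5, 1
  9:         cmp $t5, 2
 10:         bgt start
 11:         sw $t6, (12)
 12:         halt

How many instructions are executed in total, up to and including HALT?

after li $t2, 4: $t2=4
after li $t6, 11: $t6=11
after li $t5, 6: $t5=6
after li $t3, 0: $t3=0
after lw $t2, 0($t3): $t2=M[0]=-1
after and $t6, $t6, $t2: $t6=11&(-1)=11
after add $t3, $t3, 4: $t3=0+4=4
after sub $t5, $t5, 1: $t5=6-1=5
cmp $t5, 2  (cmp 5,2)
bgt start: taken
after lw $t2, 0($t3): $t2=M[4]=14
after and $t6, $t6, $t2: $t6=11&14=10
after add $t3, $t3, 4: $t3=4+4=8
after sub $t5, $t5, 1: $t5=5-1=4
cmp $t5, 2  (cmp 4,2)
bgt start: taken
after lw $t2, 0($t3): $t2=M[8]=-8
after and $t6, $t6, $t2: $t6=10&(-8)=8
after add $t3, $t3, 4: $t3=8+4=12
after sub $t5, $t5, 1: $t5=4-1=3
cmp $t5, 2  (cmp 3,2)
bgt start: taken
after lw $t2, 0($t3): $t2=M[12]=10
after and $t6, $t6, $t2: $t6=8&10=8
after add $t3, $t3, 4: $t3=12+4=16
after sub $t5, $t5, 1: $t5=3-1=2
cmp $t5, 2  (cmp 2,2)
bgt start: not taken
sw $t6, (12) → M[12]=8
halt.
Total executed instructions: 30.

30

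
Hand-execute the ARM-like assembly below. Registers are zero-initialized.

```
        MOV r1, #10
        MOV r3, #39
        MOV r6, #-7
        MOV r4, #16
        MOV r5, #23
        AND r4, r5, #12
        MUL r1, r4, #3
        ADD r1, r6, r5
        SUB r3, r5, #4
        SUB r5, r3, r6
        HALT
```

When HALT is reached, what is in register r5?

26

after MOV r1, #10: r1=10
after MOV r3, #39: r3=39
after MOV r6, #-7: r6=-7
after MOV r4, #16: r4=16
after MOV r5, #23: r5=23
after AND r4, r5, #12: r4=23&12=4
after MUL r1, r4, #3: r1=4*3=12
after ADD r1, r6, r5: r1=(-7)+23=16
after SUB r3, r5, #4: r3=23-4=19
after SUB r5, r3, r6: r5=19-(-7)=26
halt.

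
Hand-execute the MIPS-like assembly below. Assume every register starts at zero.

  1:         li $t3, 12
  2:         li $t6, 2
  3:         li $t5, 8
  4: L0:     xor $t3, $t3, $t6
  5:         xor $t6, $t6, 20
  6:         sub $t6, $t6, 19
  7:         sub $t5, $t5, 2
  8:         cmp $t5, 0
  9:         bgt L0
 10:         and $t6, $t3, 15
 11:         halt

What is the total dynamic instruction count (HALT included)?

$t3=12
$t6=2
$t5=8
$t3=12^2=14
$t6=2^20=22
$t6=22-19=3
$t5=8-2=6
cmp $t5, 0  (cmp 6,0)
bgt L0: taken
$t3=14^3=13
$t6=3^20=23
$t6=23-19=4
$t5=6-2=4
cmp $t5, 0  (cmp 4,0)
bgt L0: taken
$t3=13^4=9
$t6=4^20=16
$t6=16-19=-3
$t5=4-2=2
cmp $t5, 0  (cmp 2,0)
bgt L0: taken
$t3=9^(-3)=-12
$t6=(-3)^20=-23
$t6=(-23)-19=-42
$t5=2-2=0
cmp $t5, 0  (cmp 0,0)
bgt L0: not taken
$t6=(-12)&15=4
halt.
Total executed instructions: 29.

29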